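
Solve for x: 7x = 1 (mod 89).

Step 1: We need x such that 7 * x = 1 (mod 89).
Step 2: Using the extended Euclidean algorithm or trial:
  7 * 51 = 357 = 4 * 89 + 1.
Step 3: Since 357 mod 89 = 1, the inverse is x = 51.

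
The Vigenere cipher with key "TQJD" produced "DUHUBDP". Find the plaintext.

Step 1: Extend key: TQJDTQJ
Step 2: Decrypt each letter (c - k) mod 26:
  D(3) - T(19) = (3-19) mod 26 = 10 = K
  U(20) - Q(16) = (20-16) mod 26 = 4 = E
  H(7) - J(9) = (7-9) mod 26 = 24 = Y
  U(20) - D(3) = (20-3) mod 26 = 17 = R
  B(1) - T(19) = (1-19) mod 26 = 8 = I
  D(3) - Q(16) = (3-16) mod 26 = 13 = N
  P(15) - J(9) = (15-9) mod 26 = 6 = G
Plaintext: KEYRING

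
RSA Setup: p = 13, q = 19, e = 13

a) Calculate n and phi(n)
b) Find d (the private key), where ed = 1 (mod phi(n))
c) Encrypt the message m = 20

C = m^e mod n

Step 1: n = 13 * 19 = 247.
Step 2: phi(n) = (13-1)(19-1) = 12 * 18 = 216.
Step 3: Find d = 13^(-1) mod 216 = 133.
  Verify: 13 * 133 = 1729 = 1 (mod 216).
Step 4: C = 20^13 mod 247 = 20.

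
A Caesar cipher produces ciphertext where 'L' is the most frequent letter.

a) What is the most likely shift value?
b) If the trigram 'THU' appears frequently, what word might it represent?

Step 1: In English, 'E' is the most frequent letter (12.7%).
Step 2: The most frequent ciphertext letter is 'L' (position 11).
Step 3: Shift = (11 - 4) mod 26 = 7.
Step 4: Decrypt 'THU' by shifting back 7:
  T -> M
  H -> A
  U -> N
Step 5: 'THU' decrypts to 'MAN'.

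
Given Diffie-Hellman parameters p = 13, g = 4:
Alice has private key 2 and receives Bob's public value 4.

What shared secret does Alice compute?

Step 1: s = B^a mod p = 4^2 mod 13.
  4^1 mod 13 = 4
  4^2 mod 13 = (4 * 4) mod 13 = 3
Result: shared secret = 3.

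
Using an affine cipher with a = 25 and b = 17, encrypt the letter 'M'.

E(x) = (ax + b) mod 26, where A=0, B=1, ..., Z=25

Step 1: Convert 'M' to number: x = 12.
Step 2: E(12) = (25 * 12 + 17) mod 26 = 317 mod 26 = 5.
Step 3: Convert 5 back to letter: F.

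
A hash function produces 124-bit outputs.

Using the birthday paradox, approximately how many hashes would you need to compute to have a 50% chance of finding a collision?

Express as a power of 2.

Step 1: The birthday paradox gives collision probability ~50% after sqrt(2^n) = 2^(n/2) hashes.
Step 2: For 124-bit output: 2^(124/2) = 2^62.
Step 3: Approximately 2^62 hash computations needed.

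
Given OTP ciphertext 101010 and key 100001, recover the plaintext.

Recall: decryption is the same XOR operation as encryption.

Step 1: XOR ciphertext with key:
  Ciphertext: 101010
  Key:        100001
  XOR:        001011
Step 2: Plaintext = 001011 = 11 in decimal.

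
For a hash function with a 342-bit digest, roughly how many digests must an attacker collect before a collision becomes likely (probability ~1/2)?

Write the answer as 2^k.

Step 1: The birthday paradox gives collision probability ~50% after sqrt(2^n) = 2^(n/2) hashes.
Step 2: For 342-bit output: 2^(342/2) = 2^171.
Step 3: Approximately 2^171 hash computations needed.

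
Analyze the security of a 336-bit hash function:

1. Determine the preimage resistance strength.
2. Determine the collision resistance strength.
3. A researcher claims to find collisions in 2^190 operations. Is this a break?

Step 1: Preimage resistance requires brute-force of 2^336 operations.
Step 2: Collision resistance (birthday bound) = 2^(336/2) = 2^168.
Step 3: The claimed attack costs 2^190 operations.
Step 4: Since 2^190 >= 2^168, the claimed attack is no faster than the generic birthday attack, so this does not break collision resistance.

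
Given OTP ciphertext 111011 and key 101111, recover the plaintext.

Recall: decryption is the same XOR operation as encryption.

Step 1: XOR ciphertext with key:
  Ciphertext: 111011
  Key:        101111
  XOR:        010100
Step 2: Plaintext = 010100 = 20 in decimal.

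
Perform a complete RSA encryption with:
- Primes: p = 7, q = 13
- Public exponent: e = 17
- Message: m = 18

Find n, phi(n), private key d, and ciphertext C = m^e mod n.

Step 1: n = 7 * 13 = 91.
Step 2: phi(n) = (7-1)(13-1) = 6 * 12 = 72.
Step 3: Find d = 17^(-1) mod 72 = 17.
  Verify: 17 * 17 = 289 = 1 (mod 72).
Step 4: C = 18^17 mod 91 = 44.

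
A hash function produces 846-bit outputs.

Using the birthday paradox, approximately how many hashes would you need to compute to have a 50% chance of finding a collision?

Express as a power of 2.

Step 1: The birthday paradox gives collision probability ~50% after sqrt(2^n) = 2^(n/2) hashes.
Step 2: For 846-bit output: 2^(846/2) = 2^423.
Step 3: Approximately 2^423 hash computations needed.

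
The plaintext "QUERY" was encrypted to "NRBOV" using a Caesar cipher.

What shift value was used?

Step 1: Compare first letters: Q (position 16) -> N (position 13).
Step 2: Shift = (13 - 16) mod 26 = 23.
The shift value is 23.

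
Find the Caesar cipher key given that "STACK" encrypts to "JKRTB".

Step 1: Compare first letters: S (position 18) -> J (position 9).
Step 2: Shift = (9 - 18) mod 26 = 17.
The shift value is 17.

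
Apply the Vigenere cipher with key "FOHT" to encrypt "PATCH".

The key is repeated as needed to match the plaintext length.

Step 1: Repeat key to match plaintext length:
  Plaintext: PATCH
  Key:       FOHTF
Step 2: Encrypt each letter:
  P(15) + F(5) = (15+5) mod 26 = 20 = U
  A(0) + O(14) = (0+14) mod 26 = 14 = O
  T(19) + H(7) = (19+7) mod 26 = 0 = A
  C(2) + T(19) = (2+19) mod 26 = 21 = V
  H(7) + F(5) = (7+5) mod 26 = 12 = M
Ciphertext: UOAVM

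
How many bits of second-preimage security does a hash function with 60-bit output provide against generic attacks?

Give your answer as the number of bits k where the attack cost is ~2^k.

Step 1: The hash has a 60-bit output.
Step 2: Second-preimage resistance means: given a specific input x, it should be infeasible to find a different y with h(y) = h(x).
With a 60-bit output, a generic search for a second preimage costs about 2^60 evaluations (each trial matches the fixed target with probability 2^-60).
Step 3: Security level = 60 bits.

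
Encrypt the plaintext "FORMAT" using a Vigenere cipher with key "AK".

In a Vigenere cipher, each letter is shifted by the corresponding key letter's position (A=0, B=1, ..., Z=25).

Step 1: Repeat key to match plaintext length:
  Plaintext: FORMAT
  Key:       AKAKAK
Step 2: Encrypt each letter:
  F(5) + A(0) = (5+0) mod 26 = 5 = F
  O(14) + K(10) = (14+10) mod 26 = 24 = Y
  R(17) + A(0) = (17+0) mod 26 = 17 = R
  M(12) + K(10) = (12+10) mod 26 = 22 = W
  A(0) + A(0) = (0+0) mod 26 = 0 = A
  T(19) + K(10) = (19+10) mod 26 = 3 = D
Ciphertext: FYRWAD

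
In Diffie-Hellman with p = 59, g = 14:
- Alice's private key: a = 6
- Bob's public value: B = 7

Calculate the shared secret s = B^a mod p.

Step 1: s = B^a mod p = 7^6 mod 59.
  7^1 mod 59 = 7
  7^2 mod 59 = (7 * 7) mod 59 = 49
  7^3 mod 59 = (49 * 7) mod 59 = 48
  7^4 mod 59 = (48 * 7) mod 59 = 41
  7^5 mod 59 = (41 * 7) mod 59 = 51
  7^6 mod 59 = (51 * 7) mod 59 = 3
Result: shared secret = 3.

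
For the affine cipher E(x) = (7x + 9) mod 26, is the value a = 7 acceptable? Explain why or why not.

Step 1: Compute gcd(7, 26).
Step 2: gcd(7, 26) = 1.
Since gcd = 1, 7 is coprime with 26, so it is a valid key.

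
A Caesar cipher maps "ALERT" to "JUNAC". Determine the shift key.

Step 1: Compare first letters: A (position 0) -> J (position 9).
Step 2: Shift = (9 - 0) mod 26 = 9.
The shift value is 9.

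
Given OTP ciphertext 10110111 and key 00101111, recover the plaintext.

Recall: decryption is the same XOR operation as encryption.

Step 1: XOR ciphertext with key:
  Ciphertext: 10110111
  Key:        00101111
  XOR:        10011000
Step 2: Plaintext = 10011000 = 152 in decimal.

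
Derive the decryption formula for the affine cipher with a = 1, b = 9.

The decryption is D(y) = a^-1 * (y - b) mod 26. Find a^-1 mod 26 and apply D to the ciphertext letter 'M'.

Step 1: Find a^-1, the modular inverse of 1 mod 26.
Step 2: We need 1 * a^-1 = 1 (mod 26).
Step 3: 1 * 1 = 1 = 0 * 26 + 1, so a^-1 = 1.
Step 4: D(y) = 1(y - 9) mod 26.
Step 5: Apply to 'M' (y = 12): D(12) = 1 * (12 - 9) mod 26 = 1 * 3 mod 26 = 3 -> 'D'.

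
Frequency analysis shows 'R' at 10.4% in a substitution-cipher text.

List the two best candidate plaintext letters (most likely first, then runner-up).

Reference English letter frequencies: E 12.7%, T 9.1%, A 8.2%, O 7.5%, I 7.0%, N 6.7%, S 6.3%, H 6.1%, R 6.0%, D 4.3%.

Step 1: Observed frequency of 'R' is 10.4%.
Step 2: Compute distances to each reference frequency and sort:
  T (9.1%): difference = 1.3% <-- BEST
  A (8.2%): difference = 2.2% <-- RUNNER-UP
  E (12.7%): difference = 2.3%
  O (7.5%): difference = 2.9%
  I (7.0%): difference = 3.4%
Step 3: Most likely is 'T' (9.1%, diff 1.3%); second most likely is 'A' (8.2%, diff 2.2%).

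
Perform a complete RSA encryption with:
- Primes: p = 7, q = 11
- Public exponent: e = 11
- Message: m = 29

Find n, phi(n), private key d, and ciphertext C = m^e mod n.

Step 1: n = 7 * 11 = 77.
Step 2: phi(n) = (7-1)(11-1) = 6 * 10 = 60.
Step 3: Find d = 11^(-1) mod 60 = 11.
  Verify: 11 * 11 = 121 = 1 (mod 60).
Step 4: C = 29^11 mod 77 = 29.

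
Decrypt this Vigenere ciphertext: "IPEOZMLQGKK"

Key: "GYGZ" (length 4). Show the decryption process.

Step 1: Key 'GYGZ' has length 4. Extended key: GYGZGYGZGYG
Step 2: Decrypt each position:
  I(8) - G(6) = 2 = C
  P(15) - Y(24) = 17 = R
  E(4) - G(6) = 24 = Y
  O(14) - Z(25) = 15 = P
  Z(25) - G(6) = 19 = T
  M(12) - Y(24) = 14 = O
  L(11) - G(6) = 5 = F
  Q(16) - Z(25) = 17 = R
  G(6) - G(6) = 0 = A
  K(10) - Y(24) = 12 = M
  K(10) - G(6) = 4 = E
Plaintext: CRYPTOFRAME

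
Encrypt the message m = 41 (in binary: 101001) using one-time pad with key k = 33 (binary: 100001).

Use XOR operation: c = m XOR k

Step 1: Write out the XOR operation bit by bit:
  Message: 101001
  Key:     100001
  XOR:     001000
Step 2: Convert to decimal: 001000 = 8.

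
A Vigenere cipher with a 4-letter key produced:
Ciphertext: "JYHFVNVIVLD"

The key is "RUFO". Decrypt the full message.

Step 1: Key 'RUFO' has length 4. Extended key: RUFORUFORUF
Step 2: Decrypt each position:
  J(9) - R(17) = 18 = S
  Y(24) - U(20) = 4 = E
  H(7) - F(5) = 2 = C
  F(5) - O(14) = 17 = R
  V(21) - R(17) = 4 = E
  N(13) - U(20) = 19 = T
  V(21) - F(5) = 16 = Q
  I(8) - O(14) = 20 = U
  V(21) - R(17) = 4 = E
  L(11) - U(20) = 17 = R
  D(3) - F(5) = 24 = Y
Plaintext: SECRETQUERY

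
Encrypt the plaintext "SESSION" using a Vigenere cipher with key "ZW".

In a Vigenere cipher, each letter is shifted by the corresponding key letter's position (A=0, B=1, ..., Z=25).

Step 1: Repeat key to match plaintext length:
  Plaintext: SESSION
  Key:       ZWZWZWZ
Step 2: Encrypt each letter:
  S(18) + Z(25) = (18+25) mod 26 = 17 = R
  E(4) + W(22) = (4+22) mod 26 = 0 = A
  S(18) + Z(25) = (18+25) mod 26 = 17 = R
  S(18) + W(22) = (18+22) mod 26 = 14 = O
  I(8) + Z(25) = (8+25) mod 26 = 7 = H
  O(14) + W(22) = (14+22) mod 26 = 10 = K
  N(13) + Z(25) = (13+25) mod 26 = 12 = M
Ciphertext: RAROHKM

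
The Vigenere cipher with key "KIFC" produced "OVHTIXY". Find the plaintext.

Step 1: Extend key: KIFCKIF
Step 2: Decrypt each letter (c - k) mod 26:
  O(14) - K(10) = (14-10) mod 26 = 4 = E
  V(21) - I(8) = (21-8) mod 26 = 13 = N
  H(7) - F(5) = (7-5) mod 26 = 2 = C
  T(19) - C(2) = (19-2) mod 26 = 17 = R
  I(8) - K(10) = (8-10) mod 26 = 24 = Y
  X(23) - I(8) = (23-8) mod 26 = 15 = P
  Y(24) - F(5) = (24-5) mod 26 = 19 = T
Plaintext: ENCRYPT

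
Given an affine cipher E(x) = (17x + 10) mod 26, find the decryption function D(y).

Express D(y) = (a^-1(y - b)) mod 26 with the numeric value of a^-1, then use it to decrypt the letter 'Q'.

Step 1: Find a^-1, the modular inverse of 17 mod 26.
Step 2: We need 17 * a^-1 = 1 (mod 26).
Step 3: 17 * 23 = 391 = 15 * 26 + 1, so a^-1 = 23.
Step 4: D(y) = 23(y - 10) mod 26.
Step 5: Apply to 'Q' (y = 16): D(16) = 23 * (16 - 10) mod 26 = 23 * 6 mod 26 = 8 -> 'I'.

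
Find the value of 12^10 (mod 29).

Step 1: Compute 12^10 mod 29 step by step, reducing modulo 29 at each step.
  12^1 mod 29 = 12
  12^2 mod 29 = (12 * 12) mod 29 = 28
  12^3 mod 29 = (28 * 12) mod 29 = 17
  12^4 mod 29 = (17 * 12) mod 29 = 1
  12^5 mod 29 = (1 * 12) mod 29 = 12
  12^6 mod 29 = (12 * 12) mod 29 = 28
  12^7 mod 29 = (28 * 12) mod 29 = 17
  12^8 mod 29 = (17 * 12) mod 29 = 1
  12^9 mod 29 = (1 * 12) mod 29 = 12
  12^10 mod 29 = (12 * 12) mod 29 = 28
Step 2: Result = 28.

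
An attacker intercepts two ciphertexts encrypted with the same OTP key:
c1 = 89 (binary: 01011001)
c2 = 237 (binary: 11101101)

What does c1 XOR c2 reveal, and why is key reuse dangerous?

Step 1: c1 XOR c2 = (m1 XOR k) XOR (m2 XOR k).
Step 2: By XOR associativity/commutativity: = m1 XOR m2 XOR k XOR k = m1 XOR m2.
Step 3: 01011001 XOR 11101101 = 10110100 = 180.
Step 4: The key cancels out! An attacker learns m1 XOR m2 = 180, revealing the relationship between plaintexts.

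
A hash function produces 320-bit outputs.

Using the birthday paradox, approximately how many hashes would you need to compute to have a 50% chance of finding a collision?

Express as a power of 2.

Step 1: The birthday paradox gives collision probability ~50% after sqrt(2^n) = 2^(n/2) hashes.
Step 2: For 320-bit output: 2^(320/2) = 2^160.
Step 3: Approximately 2^160 hash computations needed.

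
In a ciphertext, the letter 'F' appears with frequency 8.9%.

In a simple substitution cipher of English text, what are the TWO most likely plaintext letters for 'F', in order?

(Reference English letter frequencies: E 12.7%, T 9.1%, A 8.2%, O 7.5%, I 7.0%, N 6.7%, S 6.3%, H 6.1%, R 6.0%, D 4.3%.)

Step 1: Observed frequency of 'F' is 8.9%.
Step 2: Compute distances to each reference frequency and sort:
  T (9.1%): difference = 0.2% <-- BEST
  A (8.2%): difference = 0.7% <-- RUNNER-UP
  O (7.5%): difference = 1.4%
  I (7.0%): difference = 1.9%
  N (6.7%): difference = 2.2%
Step 3: Most likely is 'T' (9.1%, diff 0.2%); second most likely is 'A' (8.2%, diff 0.7%).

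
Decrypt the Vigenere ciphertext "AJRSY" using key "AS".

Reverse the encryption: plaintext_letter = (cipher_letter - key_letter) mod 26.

Step 1: Extend key: ASASA
Step 2: Decrypt each letter (c - k) mod 26:
  A(0) - A(0) = (0-0) mod 26 = 0 = A
  J(9) - S(18) = (9-18) mod 26 = 17 = R
  R(17) - A(0) = (17-0) mod 26 = 17 = R
  S(18) - S(18) = (18-18) mod 26 = 0 = A
  Y(24) - A(0) = (24-0) mod 26 = 24 = Y
Plaintext: ARRAY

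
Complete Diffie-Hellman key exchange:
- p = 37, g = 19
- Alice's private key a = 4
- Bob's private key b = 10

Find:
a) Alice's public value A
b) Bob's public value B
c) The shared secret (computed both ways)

Step 1: A = g^a mod p = 19^4 mod 37 = 7.
Step 2: B = g^b mod p = 19^10 mod 37 = 3.
Step 3: Alice computes s = B^a mod p = 3^4 mod 37 = 7.
Step 4: Bob computes s = A^b mod p = 7^10 mod 37 = 7.
Both sides agree: shared secret = 7.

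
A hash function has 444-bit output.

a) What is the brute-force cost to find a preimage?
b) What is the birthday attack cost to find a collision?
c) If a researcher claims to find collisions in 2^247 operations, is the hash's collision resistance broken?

Step 1: Preimage resistance requires brute-force of 2^444 operations.
Step 2: Collision resistance (birthday bound) = 2^(444/2) = 2^222.
Step 3: The claimed attack costs 2^247 operations.
Step 4: Since 2^247 >= 2^222, the claimed attack is no faster than the generic birthday attack, so this does not break collision resistance.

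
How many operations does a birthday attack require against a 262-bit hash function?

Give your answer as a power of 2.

Step 1: The birthday paradox gives collision probability ~50% after sqrt(2^n) = 2^(n/2) hashes.
Step 2: For 262-bit output: 2^(262/2) = 2^131.
Step 3: Approximately 2^131 hash computations needed.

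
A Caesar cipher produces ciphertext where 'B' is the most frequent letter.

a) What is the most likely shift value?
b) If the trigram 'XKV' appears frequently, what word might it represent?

Step 1: In English, 'E' is the most frequent letter (12.7%).
Step 2: The most frequent ciphertext letter is 'B' (position 1).
Step 3: Shift = (1 - 4) mod 26 = 23.
Step 4: Decrypt 'XKV' by shifting back 23:
  X -> A
  K -> N
  V -> Y
Step 5: 'XKV' decrypts to 'ANY'.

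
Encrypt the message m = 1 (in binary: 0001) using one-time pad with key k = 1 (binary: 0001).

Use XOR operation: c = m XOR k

Step 1: Write out the XOR operation bit by bit:
  Message: 0001
  Key:     0001
  XOR:     0000
Step 2: Convert to decimal: 0000 = 0.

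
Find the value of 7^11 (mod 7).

Step 1: Compute 7^11 mod 7 step by step, reducing modulo 7 at each step.
  7^1 mod 7 = 0
  7^2 mod 7 = (0 * 7) mod 7 = 0
  7^3 mod 7 = (0 * 7) mod 7 = 0
  7^4 mod 7 = (0 * 7) mod 7 = 0
  7^5 mod 7 = (0 * 7) mod 7 = 0
  7^6 mod 7 = (0 * 7) mod 7 = 0
  7^7 mod 7 = (0 * 7) mod 7 = 0
  7^8 mod 7 = (0 * 7) mod 7 = 0
  7^9 mod 7 = (0 * 7) mod 7 = 0
  7^10 mod 7 = (0 * 7) mod 7 = 0
  7^11 mod 7 = (0 * 7) mod 7 = 0
Step 2: Result = 0.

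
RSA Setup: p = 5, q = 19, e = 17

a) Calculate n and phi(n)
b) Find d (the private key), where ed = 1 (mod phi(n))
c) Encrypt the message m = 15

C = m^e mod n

Step 1: n = 5 * 19 = 95.
Step 2: phi(n) = (5-1)(19-1) = 4 * 18 = 72.
Step 3: Find d = 17^(-1) mod 72 = 17.
  Verify: 17 * 17 = 289 = 1 (mod 72).
Step 4: C = 15^17 mod 95 = 90.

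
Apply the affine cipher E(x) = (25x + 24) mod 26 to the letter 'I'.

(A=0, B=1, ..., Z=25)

Step 1: Convert 'I' to number: x = 8.
Step 2: E(8) = (25 * 8 + 24) mod 26 = 224 mod 26 = 16.
Step 3: Convert 16 back to letter: Q.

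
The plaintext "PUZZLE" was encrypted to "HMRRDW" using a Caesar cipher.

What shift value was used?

Step 1: Compare first letters: P (position 15) -> H (position 7).
Step 2: Shift = (7 - 15) mod 26 = 18.
The shift value is 18.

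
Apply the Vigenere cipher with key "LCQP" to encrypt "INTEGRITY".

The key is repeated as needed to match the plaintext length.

Step 1: Repeat key to match plaintext length:
  Plaintext: INTEGRITY
  Key:       LCQPLCQPL
Step 2: Encrypt each letter:
  I(8) + L(11) = (8+11) mod 26 = 19 = T
  N(13) + C(2) = (13+2) mod 26 = 15 = P
  T(19) + Q(16) = (19+16) mod 26 = 9 = J
  E(4) + P(15) = (4+15) mod 26 = 19 = T
  G(6) + L(11) = (6+11) mod 26 = 17 = R
  R(17) + C(2) = (17+2) mod 26 = 19 = T
  I(8) + Q(16) = (8+16) mod 26 = 24 = Y
  T(19) + P(15) = (19+15) mod 26 = 8 = I
  Y(24) + L(11) = (24+11) mod 26 = 9 = J
Ciphertext: TPJTRTYIJ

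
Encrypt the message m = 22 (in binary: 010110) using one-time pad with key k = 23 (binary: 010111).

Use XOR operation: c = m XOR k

Step 1: Write out the XOR operation bit by bit:
  Message: 010110
  Key:     010111
  XOR:     000001
Step 2: Convert to decimal: 000001 = 1.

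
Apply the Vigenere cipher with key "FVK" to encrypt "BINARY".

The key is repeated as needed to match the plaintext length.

Step 1: Repeat key to match plaintext length:
  Plaintext: BINARY
  Key:       FVKFVK
Step 2: Encrypt each letter:
  B(1) + F(5) = (1+5) mod 26 = 6 = G
  I(8) + V(21) = (8+21) mod 26 = 3 = D
  N(13) + K(10) = (13+10) mod 26 = 23 = X
  A(0) + F(5) = (0+5) mod 26 = 5 = F
  R(17) + V(21) = (17+21) mod 26 = 12 = M
  Y(24) + K(10) = (24+10) mod 26 = 8 = I
Ciphertext: GDXFMI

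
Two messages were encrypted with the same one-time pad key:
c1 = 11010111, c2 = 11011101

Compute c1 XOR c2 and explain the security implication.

Step 1: c1 XOR c2 = (m1 XOR k) XOR (m2 XOR k).
Step 2: By XOR associativity/commutativity: = m1 XOR m2 XOR k XOR k = m1 XOR m2.
Step 3: 11010111 XOR 11011101 = 00001010 = 10.
Step 4: The key cancels out! An attacker learns m1 XOR m2 = 10, revealing the relationship between plaintexts.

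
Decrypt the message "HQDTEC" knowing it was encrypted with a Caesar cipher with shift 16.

Step 1: Reverse the shift by subtracting 16 from each letter position.
  H (position 7) -> position (7-16) mod 26 = 17 -> R
  Q (position 16) -> position (16-16) mod 26 = 0 -> A
  D (position 3) -> position (3-16) mod 26 = 13 -> N
  T (position 19) -> position (19-16) mod 26 = 3 -> D
  E (position 4) -> position (4-16) mod 26 = 14 -> O
  C (position 2) -> position (2-16) mod 26 = 12 -> M
Decrypted message: RANDOM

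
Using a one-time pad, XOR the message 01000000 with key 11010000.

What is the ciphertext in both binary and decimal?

Step 1: Write out the XOR operation bit by bit:
  Message: 01000000
  Key:     11010000
  XOR:     10010000
Step 2: Convert to decimal: 10010000 = 144.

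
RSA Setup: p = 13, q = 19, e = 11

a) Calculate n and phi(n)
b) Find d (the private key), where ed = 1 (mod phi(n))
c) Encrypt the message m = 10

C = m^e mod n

Step 1: n = 13 * 19 = 247.
Step 2: phi(n) = (13-1)(19-1) = 12 * 18 = 216.
Step 3: Find d = 11^(-1) mod 216 = 59.
  Verify: 11 * 59 = 649 = 1 (mod 216).
Step 4: C = 10^11 mod 247 = 147.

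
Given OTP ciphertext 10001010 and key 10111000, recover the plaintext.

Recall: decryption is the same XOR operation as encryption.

Step 1: XOR ciphertext with key:
  Ciphertext: 10001010
  Key:        10111000
  XOR:        00110010
Step 2: Plaintext = 00110010 = 50 in decimal.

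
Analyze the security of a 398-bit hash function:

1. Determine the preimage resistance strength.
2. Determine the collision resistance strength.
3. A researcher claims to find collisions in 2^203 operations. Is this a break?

Step 1: Preimage resistance requires brute-force of 2^398 operations.
Step 2: Collision resistance (birthday bound) = 2^(398/2) = 2^199.
Step 3: The claimed attack costs 2^203 operations.
Step 4: Since 2^203 >= 2^199, the claimed attack is no faster than the generic birthday attack, so this does not break collision resistance.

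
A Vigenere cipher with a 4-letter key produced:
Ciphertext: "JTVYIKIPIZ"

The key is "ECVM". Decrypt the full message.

Step 1: Key 'ECVM' has length 4. Extended key: ECVMECVMEC
Step 2: Decrypt each position:
  J(9) - E(4) = 5 = F
  T(19) - C(2) = 17 = R
  V(21) - V(21) = 0 = A
  Y(24) - M(12) = 12 = M
  I(8) - E(4) = 4 = E
  K(10) - C(2) = 8 = I
  I(8) - V(21) = 13 = N
  P(15) - M(12) = 3 = D
  I(8) - E(4) = 4 = E
  Z(25) - C(2) = 23 = X
Plaintext: FRAMEINDEX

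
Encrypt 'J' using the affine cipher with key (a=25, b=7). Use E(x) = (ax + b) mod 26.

Step 1: Convert 'J' to number: x = 9.
Step 2: E(9) = (25 * 9 + 7) mod 26 = 232 mod 26 = 24.
Step 3: Convert 24 back to letter: Y.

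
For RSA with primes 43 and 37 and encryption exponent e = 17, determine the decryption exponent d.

Step 1: n = 43 * 37 = 1591.
Step 2: phi(n) = 42 * 36 = 1512.
Step 3: Find d such that 17 * d = 1 (mod 1512).
Step 4: d = 17^(-1) mod 1512 = 89.
Verification: 17 * 89 = 1513 = 1 * 1512 + 1.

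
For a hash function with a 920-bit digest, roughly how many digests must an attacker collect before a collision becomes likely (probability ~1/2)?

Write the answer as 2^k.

Step 1: The birthday paradox gives collision probability ~50% after sqrt(2^n) = 2^(n/2) hashes.
Step 2: For 920-bit output: 2^(920/2) = 2^460.
Step 3: Approximately 2^460 hash computations needed.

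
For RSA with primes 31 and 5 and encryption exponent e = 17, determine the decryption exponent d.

Step 1: n = 31 * 5 = 155.
Step 2: phi(n) = 30 * 4 = 120.
Step 3: Find d such that 17 * d = 1 (mod 120).
Step 4: d = 17^(-1) mod 120 = 113.
Verification: 17 * 113 = 1921 = 16 * 120 + 1.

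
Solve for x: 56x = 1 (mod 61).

Step 1: We need x such that 56 * x = 1 (mod 61).
Step 2: Using the extended Euclidean algorithm or trial:
  56 * 12 = 672 = 11 * 61 + 1.
Step 3: Since 672 mod 61 = 1, the inverse is x = 12.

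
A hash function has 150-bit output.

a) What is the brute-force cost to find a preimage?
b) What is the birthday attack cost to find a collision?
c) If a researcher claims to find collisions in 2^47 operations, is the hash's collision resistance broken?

Step 1: Preimage resistance requires brute-force of 2^150 operations.
Step 2: Collision resistance (birthday bound) = 2^(150/2) = 2^75.
Step 3: The claimed attack costs 2^47 operations.
Step 4: Since 2^47 < 2^75, the claimed attack beats the generic birthday bound, so collision resistance is broken.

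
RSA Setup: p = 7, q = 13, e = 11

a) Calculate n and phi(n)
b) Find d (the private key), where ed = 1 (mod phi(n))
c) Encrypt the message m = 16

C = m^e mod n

Step 1: n = 7 * 13 = 91.
Step 2: phi(n) = (7-1)(13-1) = 6 * 12 = 72.
Step 3: Find d = 11^(-1) mod 72 = 59.
  Verify: 11 * 59 = 649 = 1 (mod 72).
Step 4: C = 16^11 mod 91 = 74.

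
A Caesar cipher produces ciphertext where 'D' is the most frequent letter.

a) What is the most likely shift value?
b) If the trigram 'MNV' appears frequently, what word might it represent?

Step 1: In English, 'E' is the most frequent letter (12.7%).
Step 2: The most frequent ciphertext letter is 'D' (position 3).
Step 3: Shift = (3 - 4) mod 26 = 25.
Step 4: Decrypt 'MNV' by shifting back 25:
  M -> N
  N -> O
  V -> W
Step 5: 'MNV' decrypts to 'NOW'.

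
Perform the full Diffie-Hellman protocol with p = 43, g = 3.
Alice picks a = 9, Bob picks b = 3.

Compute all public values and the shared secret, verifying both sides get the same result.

Step 1: A = g^a mod p = 3^9 mod 43 = 32.
Step 2: B = g^b mod p = 3^3 mod 43 = 27.
Step 3: Alice computes s = B^a mod p = 27^9 mod 43 = 2.
Step 4: Bob computes s = A^b mod p = 32^3 mod 43 = 2.
Both sides agree: shared secret = 2.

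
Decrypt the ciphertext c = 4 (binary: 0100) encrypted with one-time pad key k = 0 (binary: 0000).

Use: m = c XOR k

Step 1: XOR ciphertext with key:
  Ciphertext: 0100
  Key:        0000
  XOR:        0100
Step 2: Plaintext = 0100 = 4 in decimal.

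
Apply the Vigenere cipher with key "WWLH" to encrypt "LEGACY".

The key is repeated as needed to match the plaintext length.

Step 1: Repeat key to match plaintext length:
  Plaintext: LEGACY
  Key:       WWLHWW
Step 2: Encrypt each letter:
  L(11) + W(22) = (11+22) mod 26 = 7 = H
  E(4) + W(22) = (4+22) mod 26 = 0 = A
  G(6) + L(11) = (6+11) mod 26 = 17 = R
  A(0) + H(7) = (0+7) mod 26 = 7 = H
  C(2) + W(22) = (2+22) mod 26 = 24 = Y
  Y(24) + W(22) = (24+22) mod 26 = 20 = U
Ciphertext: HARHYU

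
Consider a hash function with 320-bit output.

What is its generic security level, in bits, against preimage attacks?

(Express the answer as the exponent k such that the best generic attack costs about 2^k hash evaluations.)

Step 1: The hash has a 320-bit output.
Step 2: Preimage resistance means: given a digest h(x), it should be infeasible to find any input that hashes to it.
With a 320-bit output there are 2^320 possible digests, so a generic brute-force preimage search costs about 2^320 evaluations.
Step 3: Security level = 320 bits.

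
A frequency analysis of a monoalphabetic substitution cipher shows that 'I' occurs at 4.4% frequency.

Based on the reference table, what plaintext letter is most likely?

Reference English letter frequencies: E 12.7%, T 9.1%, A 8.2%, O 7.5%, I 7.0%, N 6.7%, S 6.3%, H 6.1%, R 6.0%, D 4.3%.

Step 1: The observed frequency is 4.4%.
Step 2: Compare with English frequencies:
  E: 12.7% (difference: 8.3%)
  T: 9.1% (difference: 4.7%)
  A: 8.2% (difference: 3.8%)
  O: 7.5% (difference: 3.1%)
  I: 7.0% (difference: 2.6%)
  N: 6.7% (difference: 2.3%)
  S: 6.3% (difference: 1.9%)
  H: 6.1% (difference: 1.7%)
  R: 6.0% (difference: 1.6%)
  D: 4.3% (difference: 0.1%) <-- closest
Step 3: 'I' most likely represents 'D' (frequency 4.3%).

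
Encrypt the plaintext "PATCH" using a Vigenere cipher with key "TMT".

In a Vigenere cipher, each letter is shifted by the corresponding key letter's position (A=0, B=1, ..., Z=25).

Step 1: Repeat key to match plaintext length:
  Plaintext: PATCH
  Key:       TMTTM
Step 2: Encrypt each letter:
  P(15) + T(19) = (15+19) mod 26 = 8 = I
  A(0) + M(12) = (0+12) mod 26 = 12 = M
  T(19) + T(19) = (19+19) mod 26 = 12 = M
  C(2) + T(19) = (2+19) mod 26 = 21 = V
  H(7) + M(12) = (7+12) mod 26 = 19 = T
Ciphertext: IMMVT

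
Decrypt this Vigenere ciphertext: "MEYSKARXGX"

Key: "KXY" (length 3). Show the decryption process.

Step 1: Key 'KXY' has length 3. Extended key: KXYKXYKXYK
Step 2: Decrypt each position:
  M(12) - K(10) = 2 = C
  E(4) - X(23) = 7 = H
  Y(24) - Y(24) = 0 = A
  S(18) - K(10) = 8 = I
  K(10) - X(23) = 13 = N
  A(0) - Y(24) = 2 = C
  R(17) - K(10) = 7 = H
  X(23) - X(23) = 0 = A
  G(6) - Y(24) = 8 = I
  X(23) - K(10) = 13 = N
Plaintext: CHAINCHAIN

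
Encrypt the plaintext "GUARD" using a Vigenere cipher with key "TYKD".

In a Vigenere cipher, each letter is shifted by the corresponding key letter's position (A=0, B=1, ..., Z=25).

Step 1: Repeat key to match plaintext length:
  Plaintext: GUARD
  Key:       TYKDT
Step 2: Encrypt each letter:
  G(6) + T(19) = (6+19) mod 26 = 25 = Z
  U(20) + Y(24) = (20+24) mod 26 = 18 = S
  A(0) + K(10) = (0+10) mod 26 = 10 = K
  R(17) + D(3) = (17+3) mod 26 = 20 = U
  D(3) + T(19) = (3+19) mod 26 = 22 = W
Ciphertext: ZSKUW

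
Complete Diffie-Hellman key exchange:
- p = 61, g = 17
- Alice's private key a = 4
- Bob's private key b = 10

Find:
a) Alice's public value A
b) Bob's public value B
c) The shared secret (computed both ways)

Step 1: A = g^a mod p = 17^4 mod 61 = 12.
Step 2: B = g^b mod p = 17^10 mod 61 = 14.
Step 3: Alice computes s = B^a mod p = 14^4 mod 61 = 47.
Step 4: Bob computes s = A^b mod p = 12^10 mod 61 = 47.
Both sides agree: shared secret = 47.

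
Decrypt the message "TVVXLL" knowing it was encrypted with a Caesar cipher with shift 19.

Step 1: Reverse the shift by subtracting 19 from each letter position.
  T (position 19) -> position (19-19) mod 26 = 0 -> A
  V (position 21) -> position (21-19) mod 26 = 2 -> C
  V (position 21) -> position (21-19) mod 26 = 2 -> C
  X (position 23) -> position (23-19) mod 26 = 4 -> E
  L (position 11) -> position (11-19) mod 26 = 18 -> S
  L (position 11) -> position (11-19) mod 26 = 18 -> S
Decrypted message: ACCESS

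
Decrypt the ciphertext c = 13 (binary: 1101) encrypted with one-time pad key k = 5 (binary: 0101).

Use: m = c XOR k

Step 1: XOR ciphertext with key:
  Ciphertext: 1101
  Key:        0101
  XOR:        1000
Step 2: Plaintext = 1000 = 8 in decimal.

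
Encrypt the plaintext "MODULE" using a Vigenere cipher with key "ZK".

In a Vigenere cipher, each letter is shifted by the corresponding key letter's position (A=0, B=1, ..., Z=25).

Step 1: Repeat key to match plaintext length:
  Plaintext: MODULE
  Key:       ZKZKZK
Step 2: Encrypt each letter:
  M(12) + Z(25) = (12+25) mod 26 = 11 = L
  O(14) + K(10) = (14+10) mod 26 = 24 = Y
  D(3) + Z(25) = (3+25) mod 26 = 2 = C
  U(20) + K(10) = (20+10) mod 26 = 4 = E
  L(11) + Z(25) = (11+25) mod 26 = 10 = K
  E(4) + K(10) = (4+10) mod 26 = 14 = O
Ciphertext: LYCEKO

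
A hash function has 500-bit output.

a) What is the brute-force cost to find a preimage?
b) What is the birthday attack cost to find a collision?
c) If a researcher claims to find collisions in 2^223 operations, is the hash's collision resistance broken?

Step 1: Preimage resistance requires brute-force of 2^500 operations.
Step 2: Collision resistance (birthday bound) = 2^(500/2) = 2^250.
Step 3: The claimed attack costs 2^223 operations.
Step 4: Since 2^223 < 2^250, the claimed attack beats the generic birthday bound, so collision resistance is broken.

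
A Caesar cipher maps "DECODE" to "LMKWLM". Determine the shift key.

Step 1: Compare first letters: D (position 3) -> L (position 11).
Step 2: Shift = (11 - 3) mod 26 = 8.
The shift value is 8.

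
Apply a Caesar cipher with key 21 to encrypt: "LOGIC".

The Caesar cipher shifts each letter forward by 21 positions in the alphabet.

Step 1: For each letter, shift forward by 21 positions (mod 26).
  L (position 11) -> position (11+21) mod 26 = 6 -> G
  O (position 14) -> position (14+21) mod 26 = 9 -> J
  G (position 6) -> position (6+21) mod 26 = 1 -> B
  I (position 8) -> position (8+21) mod 26 = 3 -> D
  C (position 2) -> position (2+21) mod 26 = 23 -> X
Result: GJBDX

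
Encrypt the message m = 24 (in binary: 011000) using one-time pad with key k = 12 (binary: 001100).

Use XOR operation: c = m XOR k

Step 1: Write out the XOR operation bit by bit:
  Message: 011000
  Key:     001100
  XOR:     010100
Step 2: Convert to decimal: 010100 = 20.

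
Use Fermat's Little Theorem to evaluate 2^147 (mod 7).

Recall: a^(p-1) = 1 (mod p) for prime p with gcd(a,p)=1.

Step 1: Since 7 is prime, by Fermat's Little Theorem: 2^6 = 1 (mod 7).
Step 2: Reduce exponent: 147 mod 6 = 3.
Step 3: So 2^147 = 2^3 (mod 7).
Step 4: 2^3 mod 7 = 1.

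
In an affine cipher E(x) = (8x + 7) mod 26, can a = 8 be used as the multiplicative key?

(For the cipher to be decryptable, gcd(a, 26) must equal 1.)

Step 1: Compute gcd(8, 26).
Step 2: gcd(8, 26) = 2.
Since gcd = 2 != 1, 8 shares a common factor with 26, so it cannot be used.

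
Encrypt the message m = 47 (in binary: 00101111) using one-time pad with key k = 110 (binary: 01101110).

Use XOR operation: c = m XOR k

Step 1: Write out the XOR operation bit by bit:
  Message: 00101111
  Key:     01101110
  XOR:     01000001
Step 2: Convert to decimal: 01000001 = 65.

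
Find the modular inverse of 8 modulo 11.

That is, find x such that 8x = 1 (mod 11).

Step 1: We need x such that 8 * x = 1 (mod 11).
Step 2: Using the extended Euclidean algorithm or trial:
  8 * 7 = 56 = 5 * 11 + 1.
Step 3: Since 56 mod 11 = 1, the inverse is x = 7.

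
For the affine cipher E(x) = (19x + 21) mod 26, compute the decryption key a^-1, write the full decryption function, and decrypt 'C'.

Step 1: Find a^-1, the modular inverse of 19 mod 26.
Step 2: We need 19 * a^-1 = 1 (mod 26).
Step 3: 19 * 11 = 209 = 8 * 26 + 1, so a^-1 = 11.
Step 4: D(y) = 11(y - 21) mod 26.
Step 5: Apply to 'C' (y = 2): D(2) = 11 * (2 - 21) mod 26 = 11 * -19 mod 26 = 25 -> 'Z'.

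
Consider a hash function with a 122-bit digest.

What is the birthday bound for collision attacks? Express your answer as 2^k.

Step 1: The birthday paradox gives collision probability ~50% after sqrt(2^n) = 2^(n/2) hashes.
Step 2: For 122-bit output: 2^(122/2) = 2^61.
Step 3: Approximately 2^61 hash computations needed.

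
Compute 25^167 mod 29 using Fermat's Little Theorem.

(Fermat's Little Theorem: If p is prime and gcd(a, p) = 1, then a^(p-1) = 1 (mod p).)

Step 1: Since 29 is prime, by Fermat's Little Theorem: 25^28 = 1 (mod 29).
Step 2: Reduce exponent: 167 mod 28 = 27.
Step 3: So 25^167 = 25^27 (mod 29).
Step 4: 25^27 mod 29 = 7.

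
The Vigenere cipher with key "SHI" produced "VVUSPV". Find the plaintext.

Step 1: Extend key: SHISHI
Step 2: Decrypt each letter (c - k) mod 26:
  V(21) - S(18) = (21-18) mod 26 = 3 = D
  V(21) - H(7) = (21-7) mod 26 = 14 = O
  U(20) - I(8) = (20-8) mod 26 = 12 = M
  S(18) - S(18) = (18-18) mod 26 = 0 = A
  P(15) - H(7) = (15-7) mod 26 = 8 = I
  V(21) - I(8) = (21-8) mod 26 = 13 = N
Plaintext: DOMAIN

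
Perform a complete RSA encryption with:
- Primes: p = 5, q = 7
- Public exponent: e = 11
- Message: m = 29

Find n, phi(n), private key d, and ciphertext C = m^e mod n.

Step 1: n = 5 * 7 = 35.
Step 2: phi(n) = (5-1)(7-1) = 4 * 6 = 24.
Step 3: Find d = 11^(-1) mod 24 = 11.
  Verify: 11 * 11 = 121 = 1 (mod 24).
Step 4: C = 29^11 mod 35 = 29.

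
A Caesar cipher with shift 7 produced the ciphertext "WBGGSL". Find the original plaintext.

Step 1: Reverse the shift by subtracting 7 from each letter position.
  W (position 22) -> position (22-7) mod 26 = 15 -> P
  B (position 1) -> position (1-7) mod 26 = 20 -> U
  G (position 6) -> position (6-7) mod 26 = 25 -> Z
  G (position 6) -> position (6-7) mod 26 = 25 -> Z
  S (position 18) -> position (18-7) mod 26 = 11 -> L
  L (position 11) -> position (11-7) mod 26 = 4 -> E
Decrypted message: PUZZLE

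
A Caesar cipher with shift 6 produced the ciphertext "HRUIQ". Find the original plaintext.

Step 1: Reverse the shift by subtracting 6 from each letter position.
  H (position 7) -> position (7-6) mod 26 = 1 -> B
  R (position 17) -> position (17-6) mod 26 = 11 -> L
  U (position 20) -> position (20-6) mod 26 = 14 -> O
  I (position 8) -> position (8-6) mod 26 = 2 -> C
  Q (position 16) -> position (16-6) mod 26 = 10 -> K
Decrypted message: BLOCK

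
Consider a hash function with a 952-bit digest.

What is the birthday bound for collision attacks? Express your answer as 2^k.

Step 1: The birthday paradox gives collision probability ~50% after sqrt(2^n) = 2^(n/2) hashes.
Step 2: For 952-bit output: 2^(952/2) = 2^476.
Step 3: Approximately 2^476 hash computations needed.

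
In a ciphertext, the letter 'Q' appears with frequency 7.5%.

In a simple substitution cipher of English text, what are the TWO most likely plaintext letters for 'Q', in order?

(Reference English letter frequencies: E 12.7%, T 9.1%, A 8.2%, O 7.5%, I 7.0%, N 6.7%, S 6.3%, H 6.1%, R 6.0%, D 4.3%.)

Step 1: Observed frequency of 'Q' is 7.5%.
Step 2: Compute distances to each reference frequency and sort:
  O (7.5%): difference = 0.0% <-- BEST
  I (7.0%): difference = 0.5% <-- RUNNER-UP
  A (8.2%): difference = 0.7%
  N (6.7%): difference = 0.8%
  S (6.3%): difference = 1.2%
Step 3: Most likely is 'O' (7.5%, diff 0.0%); second most likely is 'I' (7.0%, diff 0.5%).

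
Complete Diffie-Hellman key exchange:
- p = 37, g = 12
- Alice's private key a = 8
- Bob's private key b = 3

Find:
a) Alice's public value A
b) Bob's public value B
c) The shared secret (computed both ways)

Step 1: A = g^a mod p = 12^8 mod 37 = 34.
Step 2: B = g^b mod p = 12^3 mod 37 = 26.
Step 3: Alice computes s = B^a mod p = 26^8 mod 37 = 10.
Step 4: Bob computes s = A^b mod p = 34^3 mod 37 = 10.
Both sides agree: shared secret = 10.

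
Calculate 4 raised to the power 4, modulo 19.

Step 1: Compute 4^4 mod 19 step by step, reducing modulo 19 at each step.
  4^1 mod 19 = 4
  4^2 mod 19 = (4 * 4) mod 19 = 16
  4^3 mod 19 = (16 * 4) mod 19 = 7
  4^4 mod 19 = (7 * 4) mod 19 = 9
Step 2: Result = 9.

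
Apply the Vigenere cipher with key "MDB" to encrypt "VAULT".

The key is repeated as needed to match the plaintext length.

Step 1: Repeat key to match plaintext length:
  Plaintext: VAULT
  Key:       MDBMD
Step 2: Encrypt each letter:
  V(21) + M(12) = (21+12) mod 26 = 7 = H
  A(0) + D(3) = (0+3) mod 26 = 3 = D
  U(20) + B(1) = (20+1) mod 26 = 21 = V
  L(11) + M(12) = (11+12) mod 26 = 23 = X
  T(19) + D(3) = (19+3) mod 26 = 22 = W
Ciphertext: HDVXW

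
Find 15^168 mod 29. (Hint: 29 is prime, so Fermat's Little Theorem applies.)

Step 1: Since 29 is prime, by Fermat's Little Theorem: 15^28 = 1 (mod 29).
Step 2: Reduce exponent: 168 mod 28 = 0.
Step 3: So 15^168 = 15^0 (mod 29).
Step 4: 15^0 mod 29 = 1.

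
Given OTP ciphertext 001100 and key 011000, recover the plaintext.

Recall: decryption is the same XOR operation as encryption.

Step 1: XOR ciphertext with key:
  Ciphertext: 001100
  Key:        011000
  XOR:        010100
Step 2: Plaintext = 010100 = 20 in decimal.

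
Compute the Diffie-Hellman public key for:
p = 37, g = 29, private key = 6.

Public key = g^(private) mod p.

Step 1: A = g^a mod p = 29^6 mod 37.
  29^1 mod 37 = 29
  29^2 mod 37 = (29 * 29) mod 37 = 27
  29^3 mod 37 = (27 * 29) mod 37 = 6
  29^4 mod 37 = (6 * 29) mod 37 = 26
  29^5 mod 37 = (26 * 29) mod 37 = 14
  29^6 mod 37 = (14 * 29) mod 37 = 36
Result: A = 36.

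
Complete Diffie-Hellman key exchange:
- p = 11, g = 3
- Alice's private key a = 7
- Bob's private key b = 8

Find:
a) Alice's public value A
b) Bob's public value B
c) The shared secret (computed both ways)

Step 1: A = g^a mod p = 3^7 mod 11 = 9.
Step 2: B = g^b mod p = 3^8 mod 11 = 5.
Step 3: Alice computes s = B^a mod p = 5^7 mod 11 = 3.
Step 4: Bob computes s = A^b mod p = 9^8 mod 11 = 3.
Both sides agree: shared secret = 3.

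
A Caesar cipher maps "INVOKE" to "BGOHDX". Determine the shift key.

Step 1: Compare first letters: I (position 8) -> B (position 1).
Step 2: Shift = (1 - 8) mod 26 = 19.
The shift value is 19.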